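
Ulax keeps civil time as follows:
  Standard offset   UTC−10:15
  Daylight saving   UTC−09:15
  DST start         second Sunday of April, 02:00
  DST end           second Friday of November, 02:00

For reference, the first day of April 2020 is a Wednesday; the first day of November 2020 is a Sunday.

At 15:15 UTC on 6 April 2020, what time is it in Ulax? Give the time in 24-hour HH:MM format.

05:00

1 April 2020 is a Wednesday, so the first Sunday is April 5 and the second is April 12.
1 November 2020 is a Sunday, so the first Friday is November 6 and the second is November 13.
At the standard offset (UTC−10:15), 15:15 UTC − 10h15m = 05:00 Ulax standard time.
The standard-time date in Ulax, 6 April 2020, does not fall between 12 April and 13 November, so daylight saving is not in effect and Ulax is at UTC−10:15.
15:15 UTC − 10h15m = 05:00 local.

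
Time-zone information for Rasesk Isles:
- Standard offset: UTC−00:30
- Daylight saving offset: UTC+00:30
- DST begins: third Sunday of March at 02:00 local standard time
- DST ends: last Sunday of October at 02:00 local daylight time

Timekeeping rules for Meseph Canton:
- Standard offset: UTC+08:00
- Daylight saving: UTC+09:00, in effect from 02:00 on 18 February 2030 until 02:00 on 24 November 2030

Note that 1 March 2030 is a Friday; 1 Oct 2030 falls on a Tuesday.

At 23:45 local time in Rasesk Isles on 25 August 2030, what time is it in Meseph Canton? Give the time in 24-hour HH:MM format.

1 March 2030 is a Friday, so the first Sunday is March 3 and the third is March 17.
1 October 2030 is a Tuesday, so Sundays fall on 6, 13, 20, 27; the last is October 27.
25 August 2030 falls between 17 March and 27 October, so daylight saving is in effect and Rasesk Isles is at UTC+00:30.
23:45 Rasesk Isles − 0h30m = 23:15 UTC.
At the standard offset (UTC+08:00), 23:15 UTC + 8h = 07:15 Meseph Canton standard time (rolling into the next day, 26 August 2030).
Daylight saving runs 18 February – 24 November; the standard-time date in Meseph Canton, 26 August 2030, is inside that window, so Meseph Canton is at UTC+09:00.
23:15 UTC + 9h = 08:15 Meseph Canton (rolling into the next day, 26 August 2030).

08:15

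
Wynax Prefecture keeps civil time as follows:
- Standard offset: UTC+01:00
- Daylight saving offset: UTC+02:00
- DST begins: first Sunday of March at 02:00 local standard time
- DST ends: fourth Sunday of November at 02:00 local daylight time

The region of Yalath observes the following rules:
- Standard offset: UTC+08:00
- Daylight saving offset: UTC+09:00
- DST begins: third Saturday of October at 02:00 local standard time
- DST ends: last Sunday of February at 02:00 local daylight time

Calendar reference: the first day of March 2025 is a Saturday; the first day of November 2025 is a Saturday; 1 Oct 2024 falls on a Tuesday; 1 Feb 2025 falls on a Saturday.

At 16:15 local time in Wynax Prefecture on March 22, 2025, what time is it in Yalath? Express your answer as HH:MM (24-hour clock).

22:15

1 March 2025 is a Saturday, so the first Sunday is March 2.
1 November 2025 is a Saturday, so the first Sunday is November 2 and the fourth is November 23.
March 22, 2025 falls between 2 March and 23 November, so daylight saving is in effect and Wynax Prefecture is at UTC+02:00.
16:15 Wynax Prefecture − 2h = 14:15 UTC.
1 October 2024 is a Tuesday, so the first Saturday is October 5 and the third is October 19.
1 February 2025 is a Saturday, so Sundays fall on 2, 9, 16, 23; the last is February 23.
At the standard offset (UTC+08:00), 14:15 UTC + 8h = 22:15 Yalath standard time.
The standard-time date in Yalath, March 22, 2025, is outside the daylight-saving period (19 October 2024 – 23 February 2025), so Yalath is on standard time, UTC+08:00.
14:15 UTC + 8h = 22:15 Yalath.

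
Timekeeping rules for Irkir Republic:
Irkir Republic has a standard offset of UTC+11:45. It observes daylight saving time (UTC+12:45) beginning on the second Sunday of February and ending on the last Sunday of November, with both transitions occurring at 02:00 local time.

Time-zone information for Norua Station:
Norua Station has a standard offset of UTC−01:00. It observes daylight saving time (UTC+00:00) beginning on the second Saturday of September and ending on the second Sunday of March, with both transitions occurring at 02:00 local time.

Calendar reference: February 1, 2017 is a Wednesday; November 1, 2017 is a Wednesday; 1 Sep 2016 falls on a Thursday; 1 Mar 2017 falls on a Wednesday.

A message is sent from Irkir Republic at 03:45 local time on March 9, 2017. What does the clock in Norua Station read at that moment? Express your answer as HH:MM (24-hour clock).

15:00

1 February 2017 is a Wednesday, so the first Sunday is February 5 and the second is February 12.
1 November 2017 is a Wednesday, so Sundays fall on 5, 12, 19, 26; the last is November 26.
Daylight saving runs 12 February – 26 November; March 9, 2017 is inside that window, so Irkir Republic is at UTC+12:45.
03:45 Irkir Republic − 12h45m = 15:00 UTC (rolling into the previous day, 8 March 2017).
1 September 2016 is a Thursday, so the first Saturday is September 3 and the second is September 10.
1 March 2017 is a Wednesday, so the first Sunday is March 5 and the second is March 12.
At the standard offset (UTC−01:00), 15:00 UTC − 1h = 14:00 Norua Station standard time.
Daylight saving runs 10 September 2016 – 12 March 2017; the standard-time date in Norua Station, March 8, 2017, is inside that window, so Norua Station is at UTC+00:00.
15:00 UTC + 0h = 15:00 Norua Station.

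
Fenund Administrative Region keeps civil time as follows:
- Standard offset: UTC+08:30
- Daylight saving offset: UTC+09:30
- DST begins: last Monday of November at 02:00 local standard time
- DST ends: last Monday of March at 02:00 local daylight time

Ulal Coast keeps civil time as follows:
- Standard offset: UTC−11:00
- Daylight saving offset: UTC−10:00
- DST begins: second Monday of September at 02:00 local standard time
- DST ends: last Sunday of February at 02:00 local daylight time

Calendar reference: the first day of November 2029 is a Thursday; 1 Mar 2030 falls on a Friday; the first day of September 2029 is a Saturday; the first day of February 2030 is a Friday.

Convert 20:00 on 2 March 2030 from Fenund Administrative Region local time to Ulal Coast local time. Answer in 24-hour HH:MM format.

1 November 2029 is a Thursday, so Mondays fall on 5, 12, 19, 26; the last is November 26.
1 March 2030 is a Friday, so Mondays fall on 4, 11, 18, 25; the last is March 25.
2 March 2030 falls between 26 November 2029 and 25 March 2030, so daylight saving is in effect and Fenund Administrative Region is at UTC+09:30.
20:00 Fenund Administrative Region − 9h30m = 10:30 UTC.
1 September 2029 is a Saturday, so the first Monday is September 3 and the second is September 10.
1 February 2030 is a Friday, so Sundays fall on 3, 10, 17, 24; the last is February 24.
At the standard offset (UTC−11:00), 10:30 UTC − 11h = 23:30 Ulal Coast standard time (rolling into the previous day, 1 March 2030).
The standard-time date in Ulal Coast, 1 March 2030, is outside the daylight-saving period (10 September 2029 – 24 February 2030), so Ulal Coast is on standard time, UTC−11:00.
10:30 UTC − 11h = 23:30 Ulal Coast (rolling into the previous day, 1 March 2030).

23:30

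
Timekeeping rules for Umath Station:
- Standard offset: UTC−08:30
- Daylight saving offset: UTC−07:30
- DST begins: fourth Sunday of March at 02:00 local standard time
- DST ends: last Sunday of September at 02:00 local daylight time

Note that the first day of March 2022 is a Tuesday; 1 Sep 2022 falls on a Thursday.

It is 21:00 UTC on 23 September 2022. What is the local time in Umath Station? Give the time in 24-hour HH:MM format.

1 March 2022 is a Tuesday, so the first Sunday is March 6 and the fourth is March 27.
1 September 2022 is a Thursday, so Sundays fall on 4, 11, 18, 25; the last is September 25.
At the standard offset (UTC−08:30), 21:00 UTC − 8h30m = 12:30 Umath Station standard time.
The standard-time date in Umath Station, 23 September 2022, falls between 27 March and 25 September, so daylight saving is in effect and Umath Station is at UTC−07:30.
21:00 UTC − 7h30m = 13:30 local.

13:30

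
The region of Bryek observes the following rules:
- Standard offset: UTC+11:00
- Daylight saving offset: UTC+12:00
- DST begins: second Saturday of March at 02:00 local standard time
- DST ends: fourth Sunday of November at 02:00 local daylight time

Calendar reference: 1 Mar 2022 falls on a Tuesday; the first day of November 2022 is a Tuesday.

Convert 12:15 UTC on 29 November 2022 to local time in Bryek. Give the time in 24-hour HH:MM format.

1 March 2022 is a Tuesday, so the first Saturday is March 5 and the second is March 12.
1 November 2022 is a Tuesday, so the first Sunday is November 6 and the fourth is November 27.
At the standard offset (UTC+11:00), 12:15 UTC + 11h = 23:15 Bryek standard time.
The standard-time date in Bryek, 29 November 2022, is outside the daylight-saving period (12 March – 27 November), so Bryek is on standard time, UTC+11:00.
12:15 UTC + 11h = 23:15 local.

23:15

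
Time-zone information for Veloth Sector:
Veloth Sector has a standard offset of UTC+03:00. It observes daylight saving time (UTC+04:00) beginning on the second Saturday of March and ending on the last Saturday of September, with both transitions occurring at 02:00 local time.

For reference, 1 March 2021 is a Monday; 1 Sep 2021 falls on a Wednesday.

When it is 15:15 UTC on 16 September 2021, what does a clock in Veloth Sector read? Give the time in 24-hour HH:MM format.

1 March 2021 is a Monday, so the first Saturday is March 6 and the second is March 13.
1 September 2021 is a Wednesday, so Saturdays fall on 4, 11, 18, 25; the last is September 25.
At the standard offset (UTC+03:00), 15:15 UTC + 3h = 18:15 Veloth Sector standard time.
The standard-time date in Veloth Sector, 16 September 2021, falls between 13 March and 25 September, so daylight saving is in effect and Veloth Sector is at UTC+04:00.
15:15 UTC + 4h = 19:15 local.

19:15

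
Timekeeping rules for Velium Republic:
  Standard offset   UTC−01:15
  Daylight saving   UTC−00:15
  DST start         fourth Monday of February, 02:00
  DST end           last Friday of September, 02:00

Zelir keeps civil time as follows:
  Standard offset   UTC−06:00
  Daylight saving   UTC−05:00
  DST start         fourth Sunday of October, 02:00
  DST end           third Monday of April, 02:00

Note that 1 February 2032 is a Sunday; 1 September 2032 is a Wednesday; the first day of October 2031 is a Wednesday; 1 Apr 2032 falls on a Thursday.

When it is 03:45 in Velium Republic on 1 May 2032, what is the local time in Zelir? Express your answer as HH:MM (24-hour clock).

22:00

1 February 2032 is a Sunday, so the first Monday is February 2 and the fourth is February 23.
1 September 2032 is a Wednesday, so Fridays fall on 3, 10, 17, 24; the last is September 24.
1 May 2032 lies within the daylight-saving period (23 February – 24 September), so Velium Republic is on daylight time, UTC−00:15.
03:45 Velium Republic + 0h15m = 04:00 UTC.
1 October 2031 is a Wednesday, so the first Sunday is October 5 and the fourth is October 26.
1 April 2032 is a Thursday, so the first Monday is April 5 and the third is April 19.
At the standard offset (UTC−06:00), 04:00 UTC − 6h = 22:00 Zelir standard time (rolling into the previous day, 30 April 2032).
The standard-time date in Zelir, 30 April 2032, is outside the daylight-saving period (26 October 2031 – 19 April 2032), so Zelir is on standard time, UTC−06:00.
04:00 UTC − 6h = 22:00 Zelir (rolling into the previous day, 30 April 2032).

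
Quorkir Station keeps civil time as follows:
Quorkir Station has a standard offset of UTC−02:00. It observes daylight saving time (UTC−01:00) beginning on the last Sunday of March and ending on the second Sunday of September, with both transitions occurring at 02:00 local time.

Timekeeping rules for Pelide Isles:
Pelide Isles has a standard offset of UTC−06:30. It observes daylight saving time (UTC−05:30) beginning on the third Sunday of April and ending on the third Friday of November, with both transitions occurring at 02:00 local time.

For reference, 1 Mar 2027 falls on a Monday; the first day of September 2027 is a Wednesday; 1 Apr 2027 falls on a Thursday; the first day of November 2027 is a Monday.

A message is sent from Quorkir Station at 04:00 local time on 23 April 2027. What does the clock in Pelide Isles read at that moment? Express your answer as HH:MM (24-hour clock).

23:30

1 March 2027 is a Monday, so Sundays fall on 7, 14, 21, 28; the last is March 28.
1 September 2027 is a Wednesday, so the first Sunday is September 5 and the second is September 12.
23 April 2027 falls between 28 March and 12 September, so daylight saving is in effect and Quorkir Station is at UTC−01:00.
04:00 Quorkir Station + 1h = 05:00 UTC.
1 April 2027 is a Thursday, so the first Sunday is April 4 and the third is April 18.
1 November 2027 is a Monday, so the first Friday is November 5 and the third is November 19.
At the standard offset (UTC−06:30), 05:00 UTC − 6h30m = 22:30 Pelide Isles standard time (rolling into the previous day, 22 April 2027).
The standard-time date in Pelide Isles, 22 April 2027, falls between 18 April and 19 November, so daylight saving is in effect and Pelide Isles is at UTC−05:30.
05:00 UTC − 5h30m = 23:30 Pelide Isles (rolling into the previous day, 22 April 2027).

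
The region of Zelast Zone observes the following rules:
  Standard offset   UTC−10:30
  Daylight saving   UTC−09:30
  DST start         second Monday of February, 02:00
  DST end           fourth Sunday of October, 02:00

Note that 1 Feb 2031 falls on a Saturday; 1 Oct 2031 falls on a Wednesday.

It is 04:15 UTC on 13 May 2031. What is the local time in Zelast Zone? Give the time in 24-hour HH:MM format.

18:45

1 February 2031 is a Saturday, so the first Monday is February 3 and the second is February 10.
1 October 2031 is a Wednesday, so the first Sunday is October 5 and the fourth is October 26.
At the standard offset (UTC−10:30), 04:15 UTC − 10h30m = 17:45 Zelast Zone standard time (rolling into the previous day, 12 May 2031).
The standard-time date in Zelast Zone, 12 May 2031, falls between 10 February and 26 October, so daylight saving is in effect and Zelast Zone is at UTC−09:30.
04:15 UTC − 9h30m = 18:45 local (rolling into the previous day, 12 May 2031).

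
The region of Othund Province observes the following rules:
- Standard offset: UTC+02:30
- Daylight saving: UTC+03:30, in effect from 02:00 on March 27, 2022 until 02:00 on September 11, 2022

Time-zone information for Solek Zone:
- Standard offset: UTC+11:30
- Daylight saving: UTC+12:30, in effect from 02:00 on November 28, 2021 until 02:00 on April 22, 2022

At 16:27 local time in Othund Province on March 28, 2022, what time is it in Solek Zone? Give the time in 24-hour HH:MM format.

01:27

March 28, 2022 falls between 27 March and 11 September, so daylight saving is in effect and Othund Province is at UTC+03:30.
16:27 Othund Province − 3h30m = 12:57 UTC.
At the standard offset (UTC+11:30), 12:57 UTC + 11h30m = 00:27 Solek Zone standard time (rolling into the next day, 29 March 2022).
The standard-time date in Solek Zone, March 29, 2022, lies within the daylight-saving period (28 November 2021 – 22 April 2022), so Solek Zone is on daylight time, UTC+12:30.
12:57 UTC + 12h30m = 01:27 Solek Zone (rolling into the next day, 29 March 2022).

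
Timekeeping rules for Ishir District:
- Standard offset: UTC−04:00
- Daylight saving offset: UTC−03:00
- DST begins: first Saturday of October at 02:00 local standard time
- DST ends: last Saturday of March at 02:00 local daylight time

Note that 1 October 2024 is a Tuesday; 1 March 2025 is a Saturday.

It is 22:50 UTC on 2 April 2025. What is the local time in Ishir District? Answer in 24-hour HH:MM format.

18:50

1 October 2024 is a Tuesday, so the first Saturday is October 5.
1 March 2025 is a Saturday, so Saturdays fall on 1, 8, 15, 22, 29; the last is March 29.
At the standard offset (UTC−04:00), 22:50 UTC − 4h = 18:50 Ishir District standard time.
The standard-time date in Ishir District, 2 April 2025, does not fall between 5 October 2024 and 29 March 2025, so daylight saving is not in effect and Ishir District is at UTC−04:00.
22:50 UTC − 4h = 18:50 local.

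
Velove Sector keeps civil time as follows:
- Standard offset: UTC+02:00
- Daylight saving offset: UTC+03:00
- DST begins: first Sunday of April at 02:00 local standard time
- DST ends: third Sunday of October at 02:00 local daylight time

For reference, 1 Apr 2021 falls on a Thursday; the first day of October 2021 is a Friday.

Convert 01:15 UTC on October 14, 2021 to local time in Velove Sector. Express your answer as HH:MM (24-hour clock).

1 April 2021 is a Thursday, so the first Sunday is April 4.
1 October 2021 is a Friday, so the first Sunday is October 3 and the third is October 17.
At the standard offset (UTC+02:00), 01:15 UTC + 2h = 03:15 Velove Sector standard time.
The standard-time date in Velove Sector, October 14, 2021, lies within the daylight-saving period (4 April – 17 October), so Velove Sector is on daylight time, UTC+03:00.
01:15 UTC + 3h = 04:15 local.

04:15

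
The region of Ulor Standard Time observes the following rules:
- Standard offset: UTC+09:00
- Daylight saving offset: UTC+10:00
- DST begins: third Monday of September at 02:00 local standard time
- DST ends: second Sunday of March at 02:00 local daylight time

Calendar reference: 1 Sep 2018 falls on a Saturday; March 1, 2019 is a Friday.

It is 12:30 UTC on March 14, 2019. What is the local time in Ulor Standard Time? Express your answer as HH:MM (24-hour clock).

1 September 2018 is a Saturday, so the first Monday is September 3 and the third is September 17.
1 March 2019 is a Friday, so the first Sunday is March 3 and the second is March 10.
At the standard offset (UTC+09:00), 12:30 UTC + 9h = 21:30 Ulor Standard Time standard time.
The standard-time date in Ulor Standard Time, March 14, 2019, is outside the daylight-saving period (17 September 2018 – 10 March 2019), so Ulor Standard Time is on standard time, UTC+09:00.
12:30 UTC + 9h = 21:30 local.

21:30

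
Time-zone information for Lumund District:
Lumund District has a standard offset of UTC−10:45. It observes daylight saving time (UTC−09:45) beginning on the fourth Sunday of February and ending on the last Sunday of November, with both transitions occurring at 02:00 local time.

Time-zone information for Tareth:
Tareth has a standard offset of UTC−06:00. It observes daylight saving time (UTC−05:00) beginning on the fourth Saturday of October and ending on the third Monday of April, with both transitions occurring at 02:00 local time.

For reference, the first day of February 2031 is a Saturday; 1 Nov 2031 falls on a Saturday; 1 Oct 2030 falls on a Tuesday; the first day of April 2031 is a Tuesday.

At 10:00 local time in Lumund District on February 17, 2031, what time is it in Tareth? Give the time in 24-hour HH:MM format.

15:45

1 February 2031 is a Saturday, so the first Sunday is February 2 and the fourth is February 23.
1 November 2031 is a Saturday, so Sundays fall on 2, 9, 16, 23, 30; the last is November 30.
February 17, 2031 is outside the daylight-saving period (23 February – 30 November), so Lumund District is on standard time, UTC−10:45.
10:00 Lumund District + 10h45m = 20:45 UTC.
1 October 2030 is a Tuesday, so the first Saturday is October 5 and the fourth is October 26.
1 April 2031 is a Tuesday, so the first Monday is April 7 and the third is April 21.
At the standard offset (UTC−06:00), 20:45 UTC − 6h = 14:45 Tareth standard time.
The standard-time date in Tareth, February 17, 2031, falls between 26 October 2030 and 21 April 2031, so daylight saving is in effect and Tareth is at UTC−05:00.
20:45 UTC − 5h = 15:45 Tareth.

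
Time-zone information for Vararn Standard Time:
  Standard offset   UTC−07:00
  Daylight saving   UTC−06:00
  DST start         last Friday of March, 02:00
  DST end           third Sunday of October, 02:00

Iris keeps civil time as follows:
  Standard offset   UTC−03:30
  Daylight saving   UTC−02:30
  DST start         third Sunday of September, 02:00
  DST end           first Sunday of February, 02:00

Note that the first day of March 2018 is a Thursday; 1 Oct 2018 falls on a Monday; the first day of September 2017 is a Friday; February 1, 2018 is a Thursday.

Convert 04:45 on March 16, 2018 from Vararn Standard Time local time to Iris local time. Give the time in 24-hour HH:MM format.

1 March 2018 is a Thursday, so Fridays fall on 2, 9, 16, 23, 30; the last is March 30.
1 October 2018 is a Monday, so the first Sunday is October 7 and the third is October 21.
March 16, 2018 is outside the daylight-saving period (30 March – 21 October), so Vararn Standard Time is on standard time, UTC−07:00.
04:45 Vararn Standard Time + 7h = 11:45 UTC.
1 September 2017 is a Friday, so the first Sunday is September 3 and the third is September 17.
1 February 2018 is a Thursday, so the first Sunday is February 4.
At the standard offset (UTC−03:30), 11:45 UTC − 3h30m = 08:15 Iris standard time.
The standard-time date in Iris, March 16, 2018, does not fall between 17 September 2017 and 4 February 2018, so daylight saving is not in effect and Iris is at UTC−03:30.
11:45 UTC − 3h30m = 08:15 Iris.

08:15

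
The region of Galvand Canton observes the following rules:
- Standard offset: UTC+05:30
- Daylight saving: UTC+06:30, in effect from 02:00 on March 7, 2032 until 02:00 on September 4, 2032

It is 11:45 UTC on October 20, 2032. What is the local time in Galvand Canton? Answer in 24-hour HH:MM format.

At the standard offset (UTC+05:30), 11:45 UTC + 5h30m = 17:15 Galvand Canton standard time.
The standard-time date in Galvand Canton, October 20, 2032, does not fall between 7 March and 4 September, so daylight saving is not in effect and Galvand Canton is at UTC+05:30.
11:45 UTC + 5h30m = 17:15 local.

17:15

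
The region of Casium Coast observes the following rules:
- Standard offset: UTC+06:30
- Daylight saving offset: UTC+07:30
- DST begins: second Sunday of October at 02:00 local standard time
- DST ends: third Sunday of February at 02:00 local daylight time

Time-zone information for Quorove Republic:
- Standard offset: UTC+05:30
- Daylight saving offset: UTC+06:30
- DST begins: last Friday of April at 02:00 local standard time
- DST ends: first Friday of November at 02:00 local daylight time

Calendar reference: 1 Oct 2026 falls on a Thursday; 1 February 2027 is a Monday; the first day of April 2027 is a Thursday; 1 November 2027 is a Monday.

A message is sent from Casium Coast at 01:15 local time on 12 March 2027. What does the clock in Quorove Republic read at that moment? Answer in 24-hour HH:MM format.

1 October 2026 is a Thursday, so the first Sunday is October 4 and the second is October 11.
1 February 2027 is a Monday, so the first Sunday is February 7 and the third is February 21.
12 March 2027 is outside the daylight-saving period (11 October 2026 – 21 February 2027), so Casium Coast is on standard time, UTC+06:30.
01:15 Casium Coast − 6h30m = 18:45 UTC (rolling into the previous day, 11 March 2027).
1 April 2027 is a Thursday, so Fridays fall on 2, 9, 16, 23, 30; the last is April 30.
1 November 2027 is a Monday, so the first Friday is November 5.
At the standard offset (UTC+05:30), 18:45 UTC + 5h30m = 00:15 Quorove Republic standard time (rolling into the next day, 12 March 2027).
Daylight saving runs 30 April – 5 November; the standard-time date in Quorove Republic, 12 March 2027, is outside that window, so Quorove Republic is on standard time at UTC+05:30.
18:45 UTC + 5h30m = 00:15 Quorove Republic (rolling into the next day, 12 March 2027).

00:15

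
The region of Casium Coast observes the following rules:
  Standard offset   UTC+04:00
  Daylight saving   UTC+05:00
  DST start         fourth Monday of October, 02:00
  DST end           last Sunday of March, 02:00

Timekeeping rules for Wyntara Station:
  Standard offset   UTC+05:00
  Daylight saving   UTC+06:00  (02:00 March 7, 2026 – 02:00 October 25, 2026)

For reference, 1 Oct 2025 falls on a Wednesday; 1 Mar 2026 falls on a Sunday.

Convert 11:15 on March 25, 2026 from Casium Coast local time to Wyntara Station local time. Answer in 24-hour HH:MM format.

12:15

1 October 2025 is a Wednesday, so the first Monday is October 6 and the fourth is October 27.
1 March 2026 is a Sunday, so Sundays fall on 1, 8, 15, 22, 29; the last is March 29.
Daylight saving runs 27 October 2025 – 29 March 2026; March 25, 2026 is inside that window, so Casium Coast is at UTC+05:00.
11:15 Casium Coast − 5h = 06:15 UTC.
At the standard offset (UTC+05:00), 06:15 UTC + 5h = 11:15 Wyntara Station standard time.
Daylight saving runs 7 March – 25 October; the standard-time date in Wyntara Station, March 25, 2026, is inside that window, so Wyntara Station is at UTC+06:00.
06:15 UTC + 6h = 12:15 Wyntara Station.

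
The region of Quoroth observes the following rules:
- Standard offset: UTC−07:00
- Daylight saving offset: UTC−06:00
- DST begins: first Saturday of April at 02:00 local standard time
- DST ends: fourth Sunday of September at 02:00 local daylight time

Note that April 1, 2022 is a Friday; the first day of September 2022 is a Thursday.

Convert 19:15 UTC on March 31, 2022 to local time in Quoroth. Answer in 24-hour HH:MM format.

1 April 2022 is a Friday, so the first Saturday is April 2.
1 September 2022 is a Thursday, so the first Sunday is September 4 and the fourth is September 25.
At the standard offset (UTC−07:00), 19:15 UTC − 7h = 12:15 Quoroth standard time.
The standard-time date in Quoroth, March 31, 2022, does not fall between 2 April and 25 September, so daylight saving is not in effect and Quoroth is at UTC−07:00.
19:15 UTC − 7h = 12:15 local.

12:15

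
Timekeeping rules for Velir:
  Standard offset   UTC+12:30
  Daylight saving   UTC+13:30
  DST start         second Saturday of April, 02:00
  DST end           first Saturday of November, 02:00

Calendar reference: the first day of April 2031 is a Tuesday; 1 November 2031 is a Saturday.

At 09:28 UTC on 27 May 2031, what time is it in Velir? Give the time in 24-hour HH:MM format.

22:58

1 April 2031 is a Tuesday, so the first Saturday is April 5 and the second is April 12.
1 November 2031 is a Saturday, so the first Saturday is November 1.
At the standard offset (UTC+12:30), 09:28 UTC + 12h30m = 21:58 Velir standard time.
The standard-time date in Velir, 27 May 2031, lies within the daylight-saving period (12 April – 1 November), so Velir is on daylight time, UTC+13:30.
09:28 UTC + 13h30m = 22:58 local.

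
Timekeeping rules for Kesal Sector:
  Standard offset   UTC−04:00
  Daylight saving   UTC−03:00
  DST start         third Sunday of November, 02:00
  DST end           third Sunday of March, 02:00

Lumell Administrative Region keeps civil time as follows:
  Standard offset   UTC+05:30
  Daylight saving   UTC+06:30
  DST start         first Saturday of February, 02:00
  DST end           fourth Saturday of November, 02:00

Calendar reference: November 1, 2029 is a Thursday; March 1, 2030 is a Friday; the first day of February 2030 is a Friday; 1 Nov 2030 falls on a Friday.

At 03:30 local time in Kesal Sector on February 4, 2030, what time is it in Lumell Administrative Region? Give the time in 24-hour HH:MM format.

13:00

1 November 2029 is a Thursday, so the first Sunday is November 4 and the third is November 18.
1 March 2030 is a Friday, so the first Sunday is March 3 and the third is March 17.
February 4, 2030 falls between 18 November 2029 and 17 March 2030, so daylight saving is in effect and Kesal Sector is at UTC−03:00.
03:30 Kesal Sector + 3h = 06:30 UTC.
1 February 2030 is a Friday, so the first Saturday is February 2.
1 November 2030 is a Friday, so the first Saturday is November 2 and the fourth is November 23.
At the standard offset (UTC+05:30), 06:30 UTC + 5h30m = 12:00 Lumell Administrative Region standard time.
The standard-time date in Lumell Administrative Region, February 4, 2030, lies within the daylight-saving period (2 February – 23 November), so Lumell Administrative Region is on daylight time, UTC+06:30.
06:30 UTC + 6h30m = 13:00 Lumell Administrative Region.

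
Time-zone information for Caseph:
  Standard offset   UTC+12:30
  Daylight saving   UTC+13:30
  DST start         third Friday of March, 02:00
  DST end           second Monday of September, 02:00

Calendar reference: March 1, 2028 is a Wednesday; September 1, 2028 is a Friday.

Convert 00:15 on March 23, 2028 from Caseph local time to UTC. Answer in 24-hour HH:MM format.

1 March 2028 is a Wednesday, so the first Friday is March 3 and the third is March 17.
1 September 2028 is a Friday, so the first Monday is September 4 and the second is September 11.
Daylight saving runs 17 March – 11 September; March 23, 2028 is inside that window, so Caseph is at UTC+13:30.
00:15 local − 13h30m = 10:45 UTC (rolling into the previous day, 22 March 2028).

10:45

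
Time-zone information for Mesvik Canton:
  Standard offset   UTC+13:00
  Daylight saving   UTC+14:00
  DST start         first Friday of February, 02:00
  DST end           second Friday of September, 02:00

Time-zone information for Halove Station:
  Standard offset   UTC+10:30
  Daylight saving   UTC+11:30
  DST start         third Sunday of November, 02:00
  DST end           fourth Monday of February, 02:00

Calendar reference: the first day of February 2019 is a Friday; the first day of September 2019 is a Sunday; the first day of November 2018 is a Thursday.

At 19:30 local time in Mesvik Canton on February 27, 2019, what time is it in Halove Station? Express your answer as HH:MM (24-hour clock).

1 February 2019 is a Friday, so the first Friday is February 1.
1 September 2019 is a Sunday, so the first Friday is September 6 and the second is September 13.
February 27, 2019 lies within the daylight-saving period (1 February – 13 September), so Mesvik Canton is on daylight time, UTC+14:00.
19:30 Mesvik Canton − 14h = 05:30 UTC.
1 November 2018 is a Thursday, so the first Sunday is November 4 and the third is November 18.
1 February 2019 is a Friday, so the first Monday is February 4 and the fourth is February 25.
At the standard offset (UTC+10:30), 05:30 UTC + 10h30m = 16:00 Halove Station standard time.
The standard-time date in Halove Station, February 27, 2019, is outside the daylight-saving period (18 November 2018 – 25 February 2019), so Halove Station is on standard time, UTC+10:30.
05:30 UTC + 10h30m = 16:00 Halove Station.

16:00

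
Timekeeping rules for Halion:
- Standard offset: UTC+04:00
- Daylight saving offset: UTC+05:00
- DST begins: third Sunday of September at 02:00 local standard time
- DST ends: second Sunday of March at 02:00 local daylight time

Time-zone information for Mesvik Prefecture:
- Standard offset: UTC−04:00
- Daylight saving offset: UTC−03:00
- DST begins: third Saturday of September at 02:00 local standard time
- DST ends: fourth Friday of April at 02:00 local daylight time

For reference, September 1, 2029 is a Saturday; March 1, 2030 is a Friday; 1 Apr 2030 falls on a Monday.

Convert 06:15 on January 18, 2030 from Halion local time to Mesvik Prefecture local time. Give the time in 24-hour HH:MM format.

1 September 2029 is a Saturday, so the first Sunday is September 2 and the third is September 16.
1 March 2030 is a Friday, so the first Sunday is March 3 and the second is March 10.
January 18, 2030 falls between 16 September 2029 and 10 March 2030, so daylight saving is in effect and Halion is at UTC+05:00.
06:15 Halion − 5h = 01:15 UTC.
1 September 2029 is a Saturday, so the first Saturday is September 1 and the third is September 15.
1 April 2030 is a Monday, so the first Friday is April 5 and the fourth is April 26.
At the standard offset (UTC−04:00), 01:15 UTC − 4h = 21:15 Mesvik Prefecture standard time (rolling into the previous day, 17 January 2030).
The standard-time date in Mesvik Prefecture, January 17, 2030, falls between 15 September 2029 and 26 April 2030, so daylight saving is in effect and Mesvik Prefecture is at UTC−03:00.
01:15 UTC − 3h = 22:15 Mesvik Prefecture (rolling into the previous day, 17 January 2030).

22:15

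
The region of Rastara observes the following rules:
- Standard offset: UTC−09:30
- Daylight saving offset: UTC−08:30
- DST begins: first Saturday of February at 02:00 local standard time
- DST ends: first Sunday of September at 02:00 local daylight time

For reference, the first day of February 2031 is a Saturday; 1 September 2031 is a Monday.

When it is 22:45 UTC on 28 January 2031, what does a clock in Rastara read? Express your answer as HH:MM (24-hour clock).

13:15

1 February 2031 is a Saturday, so the first Saturday is February 1.
1 September 2031 is a Monday, so the first Sunday is September 7.
At the standard offset (UTC−09:30), 22:45 UTC − 9h30m = 13:15 Rastara standard time.
The standard-time date in Rastara, 28 January 2031, is outside the daylight-saving period (1 February – 7 September), so Rastara is on standard time, UTC−09:30.
22:45 UTC − 9h30m = 13:15 local.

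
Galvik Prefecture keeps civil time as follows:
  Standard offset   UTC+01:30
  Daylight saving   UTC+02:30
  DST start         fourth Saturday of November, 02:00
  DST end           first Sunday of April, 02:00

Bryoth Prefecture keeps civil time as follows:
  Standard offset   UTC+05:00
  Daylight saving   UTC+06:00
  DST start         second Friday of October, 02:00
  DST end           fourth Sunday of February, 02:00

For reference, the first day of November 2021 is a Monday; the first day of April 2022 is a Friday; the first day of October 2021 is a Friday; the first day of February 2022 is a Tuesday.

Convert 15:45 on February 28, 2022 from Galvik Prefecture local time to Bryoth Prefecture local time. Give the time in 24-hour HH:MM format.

18:15

1 November 2021 is a Monday, so the first Saturday is November 6 and the fourth is November 27.
1 April 2022 is a Friday, so the first Sunday is April 3.
February 28, 2022 lies within the daylight-saving period (27 November 2021 – 3 April 2022), so Galvik Prefecture is on daylight time, UTC+02:30.
15:45 Galvik Prefecture − 2h30m = 13:15 UTC.
1 October 2021 is a Friday, so the first Friday is October 1 and the second is October 8.
1 February 2022 is a Tuesday, so the first Sunday is February 6 and the fourth is February 27.
At the standard offset (UTC+05:00), 13:15 UTC + 5h = 18:15 Bryoth Prefecture standard time.
Daylight saving runs 8 October 2021 – 27 February 2022; the standard-time date in Bryoth Prefecture, February 28, 2022, is outside that window, so Bryoth Prefecture is on standard time at UTC+05:00.
13:15 UTC + 5h = 18:15 Bryoth Prefecture.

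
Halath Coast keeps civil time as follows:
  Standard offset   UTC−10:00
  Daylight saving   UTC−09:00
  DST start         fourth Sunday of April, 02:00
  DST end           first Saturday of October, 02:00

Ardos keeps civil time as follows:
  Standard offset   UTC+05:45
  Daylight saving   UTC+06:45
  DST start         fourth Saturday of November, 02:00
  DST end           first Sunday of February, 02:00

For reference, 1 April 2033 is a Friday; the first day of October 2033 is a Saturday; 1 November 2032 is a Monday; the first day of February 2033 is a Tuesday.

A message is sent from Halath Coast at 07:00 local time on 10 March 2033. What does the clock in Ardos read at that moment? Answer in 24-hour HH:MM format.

1 April 2033 is a Friday, so the first Sunday is April 3 and the fourth is April 24.
1 October 2033 is a Saturday, so the first Saturday is October 1.
Daylight saving runs 24 April – 1 October; 10 March 2033 is outside that window, so Halath Coast is on standard time at UTC−10:00.
07:00 Halath Coast + 10h = 17:00 UTC.
1 November 2032 is a Monday, so the first Saturday is November 6 and the fourth is November 27.
1 February 2033 is a Tuesday, so the first Sunday is February 6.
At the standard offset (UTC+05:45), 17:00 UTC + 5h45m = 22:45 Ardos standard time.
The standard-time date in Ardos, 10 March 2033, does not fall between 27 November 2032 and 6 February 2033, so daylight saving is not in effect and Ardos is at UTC+05:45.
17:00 UTC + 5h45m = 22:45 Ardos.

22:45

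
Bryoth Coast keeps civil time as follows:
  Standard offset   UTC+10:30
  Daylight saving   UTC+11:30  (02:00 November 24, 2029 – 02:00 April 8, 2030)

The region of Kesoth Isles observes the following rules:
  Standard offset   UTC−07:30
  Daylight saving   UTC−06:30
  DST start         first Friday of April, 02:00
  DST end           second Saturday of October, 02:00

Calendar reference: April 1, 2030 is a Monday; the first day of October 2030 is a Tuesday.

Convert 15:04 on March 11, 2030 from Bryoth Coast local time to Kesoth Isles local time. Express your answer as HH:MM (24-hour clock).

20:04

Daylight saving runs 24 November 2029 – 8 April 2030; March 11, 2030 is inside that window, so Bryoth Coast is at UTC+11:30.
15:04 Bryoth Coast − 11h30m = 03:34 UTC.
1 April 2030 is a Monday, so the first Friday is April 5.
1 October 2030 is a Tuesday, so the first Saturday is October 5 and the second is October 12.
At the standard offset (UTC−07:30), 03:34 UTC − 7h30m = 20:04 Kesoth Isles standard time (rolling into the previous day, 10 March 2030).
The standard-time date in Kesoth Isles, March 10, 2030, is outside the daylight-saving period (5 April – 12 October), so Kesoth Isles is on standard time, UTC−07:30.
03:34 UTC − 7h30m = 20:04 Kesoth Isles (rolling into the previous day, 10 March 2030).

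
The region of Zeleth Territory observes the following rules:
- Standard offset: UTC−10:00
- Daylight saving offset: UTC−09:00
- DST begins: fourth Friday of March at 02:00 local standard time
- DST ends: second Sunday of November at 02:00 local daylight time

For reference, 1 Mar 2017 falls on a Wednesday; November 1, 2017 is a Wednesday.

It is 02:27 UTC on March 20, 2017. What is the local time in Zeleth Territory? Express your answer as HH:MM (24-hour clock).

1 March 2017 is a Wednesday, so the first Friday is March 3 and the fourth is March 24.
1 November 2017 is a Wednesday, so the first Sunday is November 5 and the second is November 12.
At the standard offset (UTC−10:00), 02:27 UTC − 10h = 16:27 Zeleth Territory standard time (rolling into the previous day, 19 March 2017).
The standard-time date in Zeleth Territory, March 19, 2017, does not fall between 24 March and 12 November, so daylight saving is not in effect and Zeleth Territory is at UTC−10:00.
02:27 UTC − 10h = 16:27 local (rolling into the previous day, 19 March 2017).

16:27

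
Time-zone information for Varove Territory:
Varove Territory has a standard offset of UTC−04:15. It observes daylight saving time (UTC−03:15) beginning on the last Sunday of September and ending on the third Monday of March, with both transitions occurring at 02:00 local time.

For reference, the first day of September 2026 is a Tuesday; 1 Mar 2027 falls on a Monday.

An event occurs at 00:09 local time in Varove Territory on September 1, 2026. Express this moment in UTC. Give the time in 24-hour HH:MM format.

1 September 2026 is a Tuesday, so Sundays fall on 6, 13, 20, 27; the last is September 27.
1 March 2027 is a Monday, so the first Monday is March 1 and the third is March 15.
September 1, 2026 does not fall between 27 September 2026 and 15 March 2027, so daylight saving is not in effect and Varove Territory is at UTC−04:15.
00:09 local + 4h15m = 04:24 UTC.

04:24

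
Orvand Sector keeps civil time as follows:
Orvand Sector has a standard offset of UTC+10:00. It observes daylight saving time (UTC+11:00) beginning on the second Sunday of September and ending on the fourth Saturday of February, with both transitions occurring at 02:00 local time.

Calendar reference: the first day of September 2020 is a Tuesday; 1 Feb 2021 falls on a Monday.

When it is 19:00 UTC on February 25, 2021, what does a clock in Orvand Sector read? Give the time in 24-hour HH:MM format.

06:00

1 September 2020 is a Tuesday, so the first Sunday is September 6 and the second is September 13.
1 February 2021 is a Monday, so the first Saturday is February 6 and the fourth is February 27.
At the standard offset (UTC+10:00), 19:00 UTC + 10h = 05:00 Orvand Sector standard time (rolling into the next day, 26 February 2021).
Daylight saving runs 13 September 2020 – 27 February 2021; the standard-time date in Orvand Sector, February 26, 2021, is inside that window, so Orvand Sector is at UTC+11:00.
19:00 UTC + 11h = 06:00 local (rolling into the next day, 26 February 2021).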